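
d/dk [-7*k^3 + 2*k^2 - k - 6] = -21*k^2 + 4*k - 1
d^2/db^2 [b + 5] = 0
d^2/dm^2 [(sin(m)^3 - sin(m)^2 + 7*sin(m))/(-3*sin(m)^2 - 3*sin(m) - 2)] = (9*sin(m)^7 + 27*sin(m)^6 + 120*sin(m)^5 + 18*sin(m)^4 - 384*sin(m)^3 - 130*sin(m)^2 + 256*sin(m) + 92)/(3*sin(m)^2 + 3*sin(m) + 2)^3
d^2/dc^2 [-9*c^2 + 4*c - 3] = -18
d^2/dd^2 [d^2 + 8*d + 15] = 2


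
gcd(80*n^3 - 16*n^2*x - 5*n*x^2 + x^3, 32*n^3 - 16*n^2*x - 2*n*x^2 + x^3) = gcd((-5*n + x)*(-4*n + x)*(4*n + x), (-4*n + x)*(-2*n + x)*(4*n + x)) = -16*n^2 + x^2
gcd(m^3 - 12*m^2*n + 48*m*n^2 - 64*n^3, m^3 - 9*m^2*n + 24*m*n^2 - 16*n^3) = m^2 - 8*m*n + 16*n^2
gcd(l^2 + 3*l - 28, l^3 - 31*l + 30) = 1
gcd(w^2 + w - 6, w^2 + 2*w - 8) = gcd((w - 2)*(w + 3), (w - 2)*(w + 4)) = w - 2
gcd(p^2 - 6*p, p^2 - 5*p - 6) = p - 6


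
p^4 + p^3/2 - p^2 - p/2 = p*(p - 1)*(p + 1/2)*(p + 1)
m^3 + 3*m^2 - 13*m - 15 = (m - 3)*(m + 1)*(m + 5)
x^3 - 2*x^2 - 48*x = x*(x - 8)*(x + 6)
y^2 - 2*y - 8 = (y - 4)*(y + 2)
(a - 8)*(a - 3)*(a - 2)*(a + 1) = a^4 - 12*a^3 + 33*a^2 - 2*a - 48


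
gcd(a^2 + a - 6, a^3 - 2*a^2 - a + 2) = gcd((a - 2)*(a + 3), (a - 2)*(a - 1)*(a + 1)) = a - 2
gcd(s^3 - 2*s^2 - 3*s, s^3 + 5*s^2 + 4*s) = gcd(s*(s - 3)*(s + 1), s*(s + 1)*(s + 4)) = s^2 + s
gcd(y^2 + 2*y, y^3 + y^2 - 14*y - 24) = y + 2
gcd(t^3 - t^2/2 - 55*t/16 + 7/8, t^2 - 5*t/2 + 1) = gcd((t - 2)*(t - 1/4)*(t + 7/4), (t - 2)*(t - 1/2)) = t - 2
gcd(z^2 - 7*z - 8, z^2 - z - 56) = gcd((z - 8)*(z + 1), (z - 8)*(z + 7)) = z - 8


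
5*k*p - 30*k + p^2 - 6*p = (5*k + p)*(p - 6)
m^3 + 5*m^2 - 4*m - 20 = (m - 2)*(m + 2)*(m + 5)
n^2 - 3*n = n*(n - 3)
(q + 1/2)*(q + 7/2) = q^2 + 4*q + 7/4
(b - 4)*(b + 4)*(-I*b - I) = -I*b^3 - I*b^2 + 16*I*b + 16*I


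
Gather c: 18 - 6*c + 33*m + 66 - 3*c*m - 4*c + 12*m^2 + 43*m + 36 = c*(-3*m - 10) + 12*m^2 + 76*m + 120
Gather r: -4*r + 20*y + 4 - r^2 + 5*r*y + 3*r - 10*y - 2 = -r^2 + r*(5*y - 1) + 10*y + 2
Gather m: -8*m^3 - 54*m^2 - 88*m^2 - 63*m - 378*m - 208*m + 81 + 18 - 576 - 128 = -8*m^3 - 142*m^2 - 649*m - 605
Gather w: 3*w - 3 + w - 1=4*w - 4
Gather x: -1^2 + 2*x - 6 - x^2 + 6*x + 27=-x^2 + 8*x + 20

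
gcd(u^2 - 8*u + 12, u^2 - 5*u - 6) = u - 6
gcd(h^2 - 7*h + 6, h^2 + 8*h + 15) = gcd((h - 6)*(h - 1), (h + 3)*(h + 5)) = 1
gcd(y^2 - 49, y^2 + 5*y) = 1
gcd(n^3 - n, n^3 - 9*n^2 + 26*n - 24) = 1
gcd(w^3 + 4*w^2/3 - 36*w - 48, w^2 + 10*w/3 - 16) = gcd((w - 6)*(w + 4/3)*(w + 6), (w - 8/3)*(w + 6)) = w + 6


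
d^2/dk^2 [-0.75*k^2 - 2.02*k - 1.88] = -1.50000000000000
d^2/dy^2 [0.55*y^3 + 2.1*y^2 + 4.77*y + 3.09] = 3.3*y + 4.2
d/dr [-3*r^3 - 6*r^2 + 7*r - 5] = -9*r^2 - 12*r + 7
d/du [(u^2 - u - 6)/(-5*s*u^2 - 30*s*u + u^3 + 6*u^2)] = (u*(1 - 2*u)*(5*s*u + 30*s - u^2 - 6*u) - (-u^2 + u + 6)*(10*s*u + 30*s - 3*u^2 - 12*u))/(u^2*(5*s*u + 30*s - u^2 - 6*u)^2)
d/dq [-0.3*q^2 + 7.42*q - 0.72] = 7.42 - 0.6*q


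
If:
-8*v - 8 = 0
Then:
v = -1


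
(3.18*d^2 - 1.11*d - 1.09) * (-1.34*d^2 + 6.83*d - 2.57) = -4.2612*d^4 + 23.2068*d^3 - 14.2933*d^2 - 4.592*d + 2.8013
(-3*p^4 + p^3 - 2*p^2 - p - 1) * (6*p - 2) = -18*p^5 + 12*p^4 - 14*p^3 - 2*p^2 - 4*p + 2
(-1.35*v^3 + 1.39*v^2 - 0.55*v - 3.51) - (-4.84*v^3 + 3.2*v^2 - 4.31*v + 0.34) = 3.49*v^3 - 1.81*v^2 + 3.76*v - 3.85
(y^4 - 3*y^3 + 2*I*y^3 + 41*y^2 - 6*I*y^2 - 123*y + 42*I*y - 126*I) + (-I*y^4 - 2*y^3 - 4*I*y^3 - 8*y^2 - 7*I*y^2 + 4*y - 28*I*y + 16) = y^4 - I*y^4 - 5*y^3 - 2*I*y^3 + 33*y^2 - 13*I*y^2 - 119*y + 14*I*y + 16 - 126*I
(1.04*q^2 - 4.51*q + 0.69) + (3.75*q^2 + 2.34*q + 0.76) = 4.79*q^2 - 2.17*q + 1.45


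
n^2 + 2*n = n*(n + 2)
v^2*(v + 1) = v^3 + v^2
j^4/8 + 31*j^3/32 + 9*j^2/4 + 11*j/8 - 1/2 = (j/4 + 1)*(j/2 + 1)*(j - 1/4)*(j + 2)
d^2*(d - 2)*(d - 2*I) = d^4 - 2*d^3 - 2*I*d^3 + 4*I*d^2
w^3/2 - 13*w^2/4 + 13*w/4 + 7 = (w/2 + 1/2)*(w - 4)*(w - 7/2)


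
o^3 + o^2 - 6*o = o*(o - 2)*(o + 3)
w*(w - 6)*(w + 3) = w^3 - 3*w^2 - 18*w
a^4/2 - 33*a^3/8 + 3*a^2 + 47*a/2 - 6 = (a/2 + 1)*(a - 6)*(a - 4)*(a - 1/4)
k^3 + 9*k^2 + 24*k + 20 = (k + 2)^2*(k + 5)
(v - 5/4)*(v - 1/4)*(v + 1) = v^3 - v^2/2 - 19*v/16 + 5/16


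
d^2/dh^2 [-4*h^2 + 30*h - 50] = -8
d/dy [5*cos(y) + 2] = -5*sin(y)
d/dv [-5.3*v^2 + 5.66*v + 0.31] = 5.66 - 10.6*v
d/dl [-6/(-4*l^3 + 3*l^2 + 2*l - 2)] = 12*(-6*l^2 + 3*l + 1)/(4*l^3 - 3*l^2 - 2*l + 2)^2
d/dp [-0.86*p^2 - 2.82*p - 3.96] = -1.72*p - 2.82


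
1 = 1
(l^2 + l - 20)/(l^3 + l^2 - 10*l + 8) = (l^2 + l - 20)/(l^3 + l^2 - 10*l + 8)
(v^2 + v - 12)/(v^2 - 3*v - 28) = (v - 3)/(v - 7)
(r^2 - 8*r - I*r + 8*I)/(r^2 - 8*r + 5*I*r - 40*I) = (r - I)/(r + 5*I)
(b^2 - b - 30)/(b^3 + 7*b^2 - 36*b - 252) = (b + 5)/(b^2 + 13*b + 42)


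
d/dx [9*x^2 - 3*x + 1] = 18*x - 3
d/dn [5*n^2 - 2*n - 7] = 10*n - 2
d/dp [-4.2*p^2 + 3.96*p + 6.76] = 3.96 - 8.4*p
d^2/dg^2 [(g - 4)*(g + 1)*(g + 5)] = 6*g + 4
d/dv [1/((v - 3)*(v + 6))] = (-2*v - 3)/(v^4 + 6*v^3 - 27*v^2 - 108*v + 324)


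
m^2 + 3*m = m*(m + 3)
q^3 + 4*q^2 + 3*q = q*(q + 1)*(q + 3)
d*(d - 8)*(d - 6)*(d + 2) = d^4 - 12*d^3 + 20*d^2 + 96*d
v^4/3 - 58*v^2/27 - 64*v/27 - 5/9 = (v/3 + 1/3)*(v - 3)*(v + 1/3)*(v + 5/3)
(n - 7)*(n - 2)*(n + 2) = n^3 - 7*n^2 - 4*n + 28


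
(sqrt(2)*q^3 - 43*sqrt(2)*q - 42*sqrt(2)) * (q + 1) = sqrt(2)*q^4 + sqrt(2)*q^3 - 43*sqrt(2)*q^2 - 85*sqrt(2)*q - 42*sqrt(2)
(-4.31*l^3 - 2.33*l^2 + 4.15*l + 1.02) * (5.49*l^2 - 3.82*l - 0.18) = -23.6619*l^5 + 3.6725*l^4 + 32.4599*l^3 - 9.8338*l^2 - 4.6434*l - 0.1836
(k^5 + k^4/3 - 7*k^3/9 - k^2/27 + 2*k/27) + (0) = k^5 + k^4/3 - 7*k^3/9 - k^2/27 + 2*k/27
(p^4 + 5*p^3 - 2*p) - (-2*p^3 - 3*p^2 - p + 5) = p^4 + 7*p^3 + 3*p^2 - p - 5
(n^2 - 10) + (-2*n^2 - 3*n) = -n^2 - 3*n - 10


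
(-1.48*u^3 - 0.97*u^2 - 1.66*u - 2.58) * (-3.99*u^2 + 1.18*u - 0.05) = 5.9052*u^5 + 2.1239*u^4 + 5.5528*u^3 + 8.3839*u^2 - 2.9614*u + 0.129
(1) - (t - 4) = 5 - t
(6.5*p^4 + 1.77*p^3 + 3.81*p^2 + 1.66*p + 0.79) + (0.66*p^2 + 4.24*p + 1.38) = 6.5*p^4 + 1.77*p^3 + 4.47*p^2 + 5.9*p + 2.17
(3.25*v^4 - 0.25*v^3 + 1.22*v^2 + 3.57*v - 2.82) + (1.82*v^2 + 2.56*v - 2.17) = 3.25*v^4 - 0.25*v^3 + 3.04*v^2 + 6.13*v - 4.99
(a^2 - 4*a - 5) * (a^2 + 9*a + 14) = a^4 + 5*a^3 - 27*a^2 - 101*a - 70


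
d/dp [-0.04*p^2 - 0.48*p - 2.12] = -0.08*p - 0.48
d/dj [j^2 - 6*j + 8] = 2*j - 6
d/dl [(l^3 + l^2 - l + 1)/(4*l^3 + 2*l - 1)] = (-4*l^4 + 12*l^3 - 13*l^2 - 2*l - 1)/(16*l^6 + 16*l^4 - 8*l^3 + 4*l^2 - 4*l + 1)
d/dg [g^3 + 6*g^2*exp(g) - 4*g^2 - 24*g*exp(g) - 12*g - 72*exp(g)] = 6*g^2*exp(g) + 3*g^2 - 12*g*exp(g) - 8*g - 96*exp(g) - 12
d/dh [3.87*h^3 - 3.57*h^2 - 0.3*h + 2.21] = 11.61*h^2 - 7.14*h - 0.3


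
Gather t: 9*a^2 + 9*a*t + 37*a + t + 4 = 9*a^2 + 37*a + t*(9*a + 1) + 4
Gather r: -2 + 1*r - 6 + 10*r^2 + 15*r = 10*r^2 + 16*r - 8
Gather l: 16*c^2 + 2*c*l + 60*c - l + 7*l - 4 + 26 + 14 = 16*c^2 + 60*c + l*(2*c + 6) + 36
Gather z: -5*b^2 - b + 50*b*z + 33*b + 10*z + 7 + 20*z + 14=-5*b^2 + 32*b + z*(50*b + 30) + 21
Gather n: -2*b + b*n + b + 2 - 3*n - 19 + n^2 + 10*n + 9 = -b + n^2 + n*(b + 7) - 8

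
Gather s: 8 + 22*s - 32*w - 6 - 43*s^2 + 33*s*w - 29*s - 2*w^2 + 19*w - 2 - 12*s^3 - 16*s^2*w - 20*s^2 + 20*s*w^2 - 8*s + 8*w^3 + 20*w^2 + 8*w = -12*s^3 + s^2*(-16*w - 63) + s*(20*w^2 + 33*w - 15) + 8*w^3 + 18*w^2 - 5*w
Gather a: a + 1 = a + 1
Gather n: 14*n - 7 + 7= 14*n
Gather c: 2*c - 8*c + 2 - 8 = -6*c - 6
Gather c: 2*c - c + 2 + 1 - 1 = c + 2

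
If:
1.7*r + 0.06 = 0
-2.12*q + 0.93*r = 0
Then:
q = -0.02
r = -0.04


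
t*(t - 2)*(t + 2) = t^3 - 4*t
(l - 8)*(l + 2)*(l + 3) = l^3 - 3*l^2 - 34*l - 48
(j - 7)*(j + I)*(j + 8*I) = j^3 - 7*j^2 + 9*I*j^2 - 8*j - 63*I*j + 56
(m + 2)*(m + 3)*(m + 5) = m^3 + 10*m^2 + 31*m + 30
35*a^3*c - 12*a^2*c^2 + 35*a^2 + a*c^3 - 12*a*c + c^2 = (-7*a + c)*(-5*a + c)*(a*c + 1)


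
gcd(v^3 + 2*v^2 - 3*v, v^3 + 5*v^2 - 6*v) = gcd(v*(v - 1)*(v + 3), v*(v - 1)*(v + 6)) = v^2 - v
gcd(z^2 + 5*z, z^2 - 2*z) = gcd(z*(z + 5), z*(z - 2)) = z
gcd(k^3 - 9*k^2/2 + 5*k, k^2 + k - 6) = k - 2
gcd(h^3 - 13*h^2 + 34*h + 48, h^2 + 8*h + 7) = h + 1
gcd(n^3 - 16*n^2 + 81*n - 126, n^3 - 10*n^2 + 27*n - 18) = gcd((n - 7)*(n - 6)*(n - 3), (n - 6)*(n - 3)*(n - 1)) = n^2 - 9*n + 18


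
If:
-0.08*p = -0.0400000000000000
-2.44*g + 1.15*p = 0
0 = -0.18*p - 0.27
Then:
No Solution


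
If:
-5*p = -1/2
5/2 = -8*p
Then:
No Solution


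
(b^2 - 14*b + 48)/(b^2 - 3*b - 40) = (b - 6)/(b + 5)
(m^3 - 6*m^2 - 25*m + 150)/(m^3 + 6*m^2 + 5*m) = (m^2 - 11*m + 30)/(m*(m + 1))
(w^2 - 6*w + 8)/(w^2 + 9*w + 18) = (w^2 - 6*w + 8)/(w^2 + 9*w + 18)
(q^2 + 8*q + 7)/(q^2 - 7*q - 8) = (q + 7)/(q - 8)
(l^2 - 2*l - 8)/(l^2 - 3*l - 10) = (l - 4)/(l - 5)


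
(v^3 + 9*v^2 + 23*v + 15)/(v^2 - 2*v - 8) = (v^3 + 9*v^2 + 23*v + 15)/(v^2 - 2*v - 8)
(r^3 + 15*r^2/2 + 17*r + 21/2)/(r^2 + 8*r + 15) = (2*r^2 + 9*r + 7)/(2*(r + 5))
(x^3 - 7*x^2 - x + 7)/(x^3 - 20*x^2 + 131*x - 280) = (x^2 - 1)/(x^2 - 13*x + 40)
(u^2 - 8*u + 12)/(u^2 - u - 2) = (u - 6)/(u + 1)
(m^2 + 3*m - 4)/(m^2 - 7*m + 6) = (m + 4)/(m - 6)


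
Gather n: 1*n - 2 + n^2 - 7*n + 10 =n^2 - 6*n + 8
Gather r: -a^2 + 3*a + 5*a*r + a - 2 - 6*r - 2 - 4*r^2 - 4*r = -a^2 + 4*a - 4*r^2 + r*(5*a - 10) - 4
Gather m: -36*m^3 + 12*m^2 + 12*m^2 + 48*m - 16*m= -36*m^3 + 24*m^2 + 32*m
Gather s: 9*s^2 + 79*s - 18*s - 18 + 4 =9*s^2 + 61*s - 14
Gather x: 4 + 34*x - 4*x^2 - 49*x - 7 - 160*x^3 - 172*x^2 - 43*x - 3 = -160*x^3 - 176*x^2 - 58*x - 6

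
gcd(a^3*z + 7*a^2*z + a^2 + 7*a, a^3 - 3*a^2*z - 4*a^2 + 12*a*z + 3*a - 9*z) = 1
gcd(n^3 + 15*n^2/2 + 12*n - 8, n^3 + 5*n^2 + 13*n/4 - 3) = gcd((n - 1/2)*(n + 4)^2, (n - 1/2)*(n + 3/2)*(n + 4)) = n^2 + 7*n/2 - 2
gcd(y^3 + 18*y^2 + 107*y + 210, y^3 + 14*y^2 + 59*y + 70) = y^2 + 12*y + 35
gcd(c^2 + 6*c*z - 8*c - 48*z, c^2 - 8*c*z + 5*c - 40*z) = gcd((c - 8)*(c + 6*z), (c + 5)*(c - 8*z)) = 1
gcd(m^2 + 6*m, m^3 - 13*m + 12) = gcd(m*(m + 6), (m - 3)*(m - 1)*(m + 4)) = 1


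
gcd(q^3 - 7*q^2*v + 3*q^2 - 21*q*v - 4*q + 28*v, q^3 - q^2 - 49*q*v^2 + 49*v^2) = q^2 - 7*q*v - q + 7*v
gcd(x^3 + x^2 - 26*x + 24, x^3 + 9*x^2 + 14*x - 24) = x^2 + 5*x - 6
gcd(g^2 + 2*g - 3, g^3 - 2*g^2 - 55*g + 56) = g - 1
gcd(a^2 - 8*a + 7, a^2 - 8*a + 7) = a^2 - 8*a + 7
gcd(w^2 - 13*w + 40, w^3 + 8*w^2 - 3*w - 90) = 1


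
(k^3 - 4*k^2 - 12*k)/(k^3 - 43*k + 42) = k*(k + 2)/(k^2 + 6*k - 7)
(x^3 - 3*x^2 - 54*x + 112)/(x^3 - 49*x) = (x^2 - 10*x + 16)/(x*(x - 7))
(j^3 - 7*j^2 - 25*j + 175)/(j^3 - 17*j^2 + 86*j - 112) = (j^2 - 25)/(j^2 - 10*j + 16)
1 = 1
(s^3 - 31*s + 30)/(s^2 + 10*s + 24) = (s^2 - 6*s + 5)/(s + 4)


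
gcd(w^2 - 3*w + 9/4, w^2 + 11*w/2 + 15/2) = 1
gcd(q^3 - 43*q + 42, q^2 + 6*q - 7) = q^2 + 6*q - 7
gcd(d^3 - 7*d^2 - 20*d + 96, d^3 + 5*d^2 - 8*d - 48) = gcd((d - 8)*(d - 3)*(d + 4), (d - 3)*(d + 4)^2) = d^2 + d - 12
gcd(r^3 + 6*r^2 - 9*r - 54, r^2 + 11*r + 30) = r + 6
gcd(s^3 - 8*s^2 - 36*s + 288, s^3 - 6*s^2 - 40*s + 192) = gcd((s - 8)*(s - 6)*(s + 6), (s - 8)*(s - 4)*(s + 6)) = s^2 - 2*s - 48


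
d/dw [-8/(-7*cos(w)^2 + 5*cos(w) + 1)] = 8*(14*cos(w) - 5)*sin(w)/(-7*cos(w)^2 + 5*cos(w) + 1)^2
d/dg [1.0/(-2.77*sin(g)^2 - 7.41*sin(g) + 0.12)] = (5.54*sin(g) + 7.41)*cos(g)/(2.77*sin(g)^2 + 7.41*sin(g) - 0.12)^2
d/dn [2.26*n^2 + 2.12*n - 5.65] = 4.52*n + 2.12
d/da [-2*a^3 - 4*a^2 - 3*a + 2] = -6*a^2 - 8*a - 3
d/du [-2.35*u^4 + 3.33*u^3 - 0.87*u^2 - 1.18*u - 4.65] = -9.4*u^3 + 9.99*u^2 - 1.74*u - 1.18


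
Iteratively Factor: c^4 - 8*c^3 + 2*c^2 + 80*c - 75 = (c + 3)*(c^3 - 11*c^2 + 35*c - 25) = (c - 5)*(c + 3)*(c^2 - 6*c + 5) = (c - 5)^2*(c + 3)*(c - 1)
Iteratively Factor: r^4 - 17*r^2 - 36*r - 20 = (r - 5)*(r^3 + 5*r^2 + 8*r + 4) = (r - 5)*(r + 1)*(r^2 + 4*r + 4) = (r - 5)*(r + 1)*(r + 2)*(r + 2)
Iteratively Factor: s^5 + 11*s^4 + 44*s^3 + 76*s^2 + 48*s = (s + 3)*(s^4 + 8*s^3 + 20*s^2 + 16*s) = (s + 3)*(s + 4)*(s^3 + 4*s^2 + 4*s) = (s + 2)*(s + 3)*(s + 4)*(s^2 + 2*s) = (s + 2)^2*(s + 3)*(s + 4)*(s)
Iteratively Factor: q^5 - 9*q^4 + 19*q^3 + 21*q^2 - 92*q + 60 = (q - 5)*(q^4 - 4*q^3 - q^2 + 16*q - 12) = (q - 5)*(q - 3)*(q^3 - q^2 - 4*q + 4) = (q - 5)*(q - 3)*(q + 2)*(q^2 - 3*q + 2) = (q - 5)*(q - 3)*(q - 1)*(q + 2)*(q - 2)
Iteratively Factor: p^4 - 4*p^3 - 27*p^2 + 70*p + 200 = (p - 5)*(p^3 + p^2 - 22*p - 40) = (p - 5)*(p + 2)*(p^2 - p - 20) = (p - 5)^2*(p + 2)*(p + 4)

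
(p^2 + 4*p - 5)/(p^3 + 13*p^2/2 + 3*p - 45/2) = 2*(p - 1)/(2*p^2 + 3*p - 9)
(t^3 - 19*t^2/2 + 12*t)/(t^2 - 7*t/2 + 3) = t*(t - 8)/(t - 2)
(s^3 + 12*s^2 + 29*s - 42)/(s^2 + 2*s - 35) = (s^2 + 5*s - 6)/(s - 5)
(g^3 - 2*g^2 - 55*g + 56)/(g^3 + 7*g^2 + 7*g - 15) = (g^2 - g - 56)/(g^2 + 8*g + 15)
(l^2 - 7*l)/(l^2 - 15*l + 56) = l/(l - 8)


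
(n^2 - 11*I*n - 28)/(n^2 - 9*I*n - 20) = (n - 7*I)/(n - 5*I)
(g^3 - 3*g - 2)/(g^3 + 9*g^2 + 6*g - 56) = (g^2 + 2*g + 1)/(g^2 + 11*g + 28)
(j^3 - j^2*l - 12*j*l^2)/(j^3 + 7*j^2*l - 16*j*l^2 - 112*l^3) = j*(j + 3*l)/(j^2 + 11*j*l + 28*l^2)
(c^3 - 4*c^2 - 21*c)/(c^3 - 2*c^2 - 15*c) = (c - 7)/(c - 5)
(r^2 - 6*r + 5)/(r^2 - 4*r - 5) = (r - 1)/(r + 1)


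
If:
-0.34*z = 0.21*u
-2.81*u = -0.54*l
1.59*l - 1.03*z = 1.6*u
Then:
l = 0.00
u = 0.00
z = 0.00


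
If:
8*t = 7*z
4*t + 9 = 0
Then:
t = -9/4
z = -18/7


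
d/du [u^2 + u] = 2*u + 1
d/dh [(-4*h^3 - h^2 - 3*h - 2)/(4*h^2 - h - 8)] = (-16*h^4 + 8*h^3 + 109*h^2 + 32*h + 22)/(16*h^4 - 8*h^3 - 63*h^2 + 16*h + 64)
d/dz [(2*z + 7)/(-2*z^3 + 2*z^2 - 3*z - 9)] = (8*z^3 + 38*z^2 - 28*z + 3)/(4*z^6 - 8*z^5 + 16*z^4 + 24*z^3 - 27*z^2 + 54*z + 81)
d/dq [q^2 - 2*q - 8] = 2*q - 2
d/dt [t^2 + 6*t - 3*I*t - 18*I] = 2*t + 6 - 3*I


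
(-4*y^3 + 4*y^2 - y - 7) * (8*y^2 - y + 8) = -32*y^5 + 36*y^4 - 44*y^3 - 23*y^2 - y - 56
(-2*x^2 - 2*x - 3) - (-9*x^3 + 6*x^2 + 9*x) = 9*x^3 - 8*x^2 - 11*x - 3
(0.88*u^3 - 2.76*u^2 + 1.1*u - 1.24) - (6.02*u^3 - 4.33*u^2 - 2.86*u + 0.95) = -5.14*u^3 + 1.57*u^2 + 3.96*u - 2.19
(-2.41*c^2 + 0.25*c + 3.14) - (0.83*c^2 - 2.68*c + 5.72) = -3.24*c^2 + 2.93*c - 2.58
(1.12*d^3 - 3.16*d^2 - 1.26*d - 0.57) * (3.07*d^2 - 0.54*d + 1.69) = 3.4384*d^5 - 10.306*d^4 - 0.269*d^3 - 6.4099*d^2 - 1.8216*d - 0.9633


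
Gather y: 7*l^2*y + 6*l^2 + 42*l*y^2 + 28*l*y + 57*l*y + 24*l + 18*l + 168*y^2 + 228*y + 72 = 6*l^2 + 42*l + y^2*(42*l + 168) + y*(7*l^2 + 85*l + 228) + 72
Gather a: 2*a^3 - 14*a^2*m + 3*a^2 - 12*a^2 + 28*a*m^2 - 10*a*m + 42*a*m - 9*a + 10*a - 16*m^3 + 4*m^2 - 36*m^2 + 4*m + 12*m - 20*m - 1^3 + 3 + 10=2*a^3 + a^2*(-14*m - 9) + a*(28*m^2 + 32*m + 1) - 16*m^3 - 32*m^2 - 4*m + 12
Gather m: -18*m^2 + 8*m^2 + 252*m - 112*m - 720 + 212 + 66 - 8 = -10*m^2 + 140*m - 450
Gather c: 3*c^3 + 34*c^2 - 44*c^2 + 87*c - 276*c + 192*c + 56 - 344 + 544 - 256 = 3*c^3 - 10*c^2 + 3*c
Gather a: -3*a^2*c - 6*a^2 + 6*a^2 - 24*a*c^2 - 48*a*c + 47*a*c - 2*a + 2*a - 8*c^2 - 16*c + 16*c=-3*a^2*c + a*(-24*c^2 - c) - 8*c^2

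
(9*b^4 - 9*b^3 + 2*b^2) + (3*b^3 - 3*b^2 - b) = 9*b^4 - 6*b^3 - b^2 - b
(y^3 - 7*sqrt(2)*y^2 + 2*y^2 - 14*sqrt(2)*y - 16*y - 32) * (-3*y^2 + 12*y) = -3*y^5 + 6*y^4 + 21*sqrt(2)*y^4 - 42*sqrt(2)*y^3 + 72*y^3 - 168*sqrt(2)*y^2 - 96*y^2 - 384*y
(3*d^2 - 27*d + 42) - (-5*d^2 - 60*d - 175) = 8*d^2 + 33*d + 217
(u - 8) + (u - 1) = 2*u - 9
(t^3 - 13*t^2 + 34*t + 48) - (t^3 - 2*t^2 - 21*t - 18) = -11*t^2 + 55*t + 66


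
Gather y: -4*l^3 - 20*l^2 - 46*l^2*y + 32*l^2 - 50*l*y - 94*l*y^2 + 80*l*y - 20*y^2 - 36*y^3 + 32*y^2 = -4*l^3 + 12*l^2 - 36*y^3 + y^2*(12 - 94*l) + y*(-46*l^2 + 30*l)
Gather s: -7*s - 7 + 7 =-7*s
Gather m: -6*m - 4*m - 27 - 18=-10*m - 45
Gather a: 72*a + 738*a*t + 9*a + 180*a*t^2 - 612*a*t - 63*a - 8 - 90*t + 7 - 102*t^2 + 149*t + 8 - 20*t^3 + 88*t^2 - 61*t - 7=a*(180*t^2 + 126*t + 18) - 20*t^3 - 14*t^2 - 2*t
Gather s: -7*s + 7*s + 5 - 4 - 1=0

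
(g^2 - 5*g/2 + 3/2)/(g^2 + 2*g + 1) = (2*g^2 - 5*g + 3)/(2*(g^2 + 2*g + 1))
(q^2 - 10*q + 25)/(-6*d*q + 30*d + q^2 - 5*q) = (q - 5)/(-6*d + q)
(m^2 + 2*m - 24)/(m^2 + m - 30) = (m - 4)/(m - 5)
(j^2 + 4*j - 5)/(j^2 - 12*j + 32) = (j^2 + 4*j - 5)/(j^2 - 12*j + 32)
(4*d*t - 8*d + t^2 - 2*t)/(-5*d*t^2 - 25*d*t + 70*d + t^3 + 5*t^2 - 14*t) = (4*d + t)/(-5*d*t - 35*d + t^2 + 7*t)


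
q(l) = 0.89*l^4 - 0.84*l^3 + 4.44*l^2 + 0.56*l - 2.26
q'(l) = 3.56*l^3 - 2.52*l^2 + 8.88*l + 0.56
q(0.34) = -1.58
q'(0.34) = 3.43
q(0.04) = -2.23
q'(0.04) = 0.91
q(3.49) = 150.10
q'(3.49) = 152.19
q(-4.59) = 564.98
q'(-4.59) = -437.55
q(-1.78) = 24.48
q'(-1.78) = -43.31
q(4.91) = 525.37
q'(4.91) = 404.81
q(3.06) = 94.99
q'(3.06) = 106.14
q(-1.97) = 33.69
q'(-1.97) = -53.93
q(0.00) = -2.26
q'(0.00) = 0.56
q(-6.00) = 1489.10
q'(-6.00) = -912.40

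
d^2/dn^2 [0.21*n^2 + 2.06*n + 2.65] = 0.420000000000000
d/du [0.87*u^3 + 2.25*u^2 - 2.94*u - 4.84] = 2.61*u^2 + 4.5*u - 2.94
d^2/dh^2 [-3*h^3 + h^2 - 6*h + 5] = 2 - 18*h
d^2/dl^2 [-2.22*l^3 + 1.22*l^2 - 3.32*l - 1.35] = 2.44 - 13.32*l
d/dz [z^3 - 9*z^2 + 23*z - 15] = 3*z^2 - 18*z + 23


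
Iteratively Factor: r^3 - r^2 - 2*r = (r)*(r^2 - r - 2) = r*(r - 2)*(r + 1)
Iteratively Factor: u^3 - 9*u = (u + 3)*(u^2 - 3*u) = u*(u + 3)*(u - 3)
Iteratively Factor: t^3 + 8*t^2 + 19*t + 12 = (t + 1)*(t^2 + 7*t + 12) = (t + 1)*(t + 4)*(t + 3)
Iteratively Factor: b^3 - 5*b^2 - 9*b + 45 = (b - 5)*(b^2 - 9) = (b - 5)*(b - 3)*(b + 3)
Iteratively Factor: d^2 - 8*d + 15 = (d - 3)*(d - 5)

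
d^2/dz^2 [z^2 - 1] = 2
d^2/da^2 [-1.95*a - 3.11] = 0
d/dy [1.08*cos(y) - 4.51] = -1.08*sin(y)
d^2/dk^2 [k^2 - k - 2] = 2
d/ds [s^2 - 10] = 2*s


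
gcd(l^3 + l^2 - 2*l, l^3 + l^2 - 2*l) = l^3 + l^2 - 2*l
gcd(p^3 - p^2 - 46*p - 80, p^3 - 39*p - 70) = p^2 + 7*p + 10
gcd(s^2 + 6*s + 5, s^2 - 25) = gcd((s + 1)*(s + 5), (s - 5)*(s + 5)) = s + 5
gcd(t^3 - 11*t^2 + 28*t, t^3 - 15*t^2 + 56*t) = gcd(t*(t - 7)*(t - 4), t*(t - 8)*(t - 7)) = t^2 - 7*t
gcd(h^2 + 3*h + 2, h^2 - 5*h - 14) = h + 2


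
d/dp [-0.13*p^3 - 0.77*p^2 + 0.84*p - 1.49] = -0.39*p^2 - 1.54*p + 0.84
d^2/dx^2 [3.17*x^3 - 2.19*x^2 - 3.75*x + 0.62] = 19.02*x - 4.38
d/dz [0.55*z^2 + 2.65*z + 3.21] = 1.1*z + 2.65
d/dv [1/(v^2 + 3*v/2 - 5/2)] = 2*(-4*v - 3)/(2*v^2 + 3*v - 5)^2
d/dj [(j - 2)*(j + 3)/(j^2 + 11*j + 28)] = 2*(5*j^2 + 34*j + 47)/(j^4 + 22*j^3 + 177*j^2 + 616*j + 784)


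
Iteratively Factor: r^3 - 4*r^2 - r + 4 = (r - 1)*(r^2 - 3*r - 4) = (r - 1)*(r + 1)*(r - 4)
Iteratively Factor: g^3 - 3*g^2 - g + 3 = (g + 1)*(g^2 - 4*g + 3) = (g - 3)*(g + 1)*(g - 1)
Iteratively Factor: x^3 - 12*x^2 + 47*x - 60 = (x - 5)*(x^2 - 7*x + 12) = (x - 5)*(x - 4)*(x - 3)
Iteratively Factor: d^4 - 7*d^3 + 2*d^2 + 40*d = (d + 2)*(d^3 - 9*d^2 + 20*d) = (d - 5)*(d + 2)*(d^2 - 4*d) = (d - 5)*(d - 4)*(d + 2)*(d)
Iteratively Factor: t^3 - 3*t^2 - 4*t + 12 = (t - 3)*(t^2 - 4) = (t - 3)*(t + 2)*(t - 2)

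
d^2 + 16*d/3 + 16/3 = (d + 4/3)*(d + 4)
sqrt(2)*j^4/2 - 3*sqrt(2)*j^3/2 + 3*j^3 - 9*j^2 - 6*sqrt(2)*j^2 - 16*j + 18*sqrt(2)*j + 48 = (j - 3)*(j - 2*sqrt(2))*(j + 4*sqrt(2))*(sqrt(2)*j/2 + 1)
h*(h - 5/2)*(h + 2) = h^3 - h^2/2 - 5*h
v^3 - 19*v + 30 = (v - 3)*(v - 2)*(v + 5)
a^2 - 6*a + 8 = (a - 4)*(a - 2)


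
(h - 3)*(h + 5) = h^2 + 2*h - 15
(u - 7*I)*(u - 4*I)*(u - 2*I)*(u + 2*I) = u^4 - 11*I*u^3 - 24*u^2 - 44*I*u - 112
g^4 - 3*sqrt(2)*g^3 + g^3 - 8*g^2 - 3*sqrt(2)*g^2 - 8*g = g*(g + 1)*(g - 4*sqrt(2))*(g + sqrt(2))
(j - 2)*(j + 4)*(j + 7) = j^3 + 9*j^2 + 6*j - 56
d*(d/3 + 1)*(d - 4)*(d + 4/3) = d^4/3 + d^3/9 - 40*d^2/9 - 16*d/3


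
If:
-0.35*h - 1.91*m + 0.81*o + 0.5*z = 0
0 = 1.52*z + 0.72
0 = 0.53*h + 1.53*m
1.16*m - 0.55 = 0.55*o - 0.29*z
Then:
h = -4.46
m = 1.54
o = 2.01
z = -0.47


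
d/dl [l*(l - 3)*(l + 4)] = 3*l^2 + 2*l - 12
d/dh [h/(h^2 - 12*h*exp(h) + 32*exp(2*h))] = (h^2 + 2*h*(6*h*exp(h) - h - 32*exp(2*h) + 6*exp(h)) - 12*h*exp(h) + 32*exp(2*h))/(h^2 - 12*h*exp(h) + 32*exp(2*h))^2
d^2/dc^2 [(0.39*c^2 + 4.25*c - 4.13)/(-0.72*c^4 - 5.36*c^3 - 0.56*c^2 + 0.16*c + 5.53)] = (-1.213056*c^8 - 35.468928*c^7 - 241.700352*c^6 - 265.270656*c^5 + 1335.059904*c^4 - 313.857232*c^3 - 1335.079536*c^2 + 653.310336*c + 9.458722)/(0.373248*c^12 + 8.335872*c^11 + 62.926848*c^10 + 166.708736*c^9 + 36.638016*c^8 - 137.182848*c^7 - 492.652864*c^6 - 95.509632*c^5 + 89.350296*c^4 + 494.709704*c^3 + 50.951208*c^2 - 14.678832*c - 169.112377)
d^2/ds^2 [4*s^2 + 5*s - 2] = 8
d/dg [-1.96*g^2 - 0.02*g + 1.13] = -3.92*g - 0.02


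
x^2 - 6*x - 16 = (x - 8)*(x + 2)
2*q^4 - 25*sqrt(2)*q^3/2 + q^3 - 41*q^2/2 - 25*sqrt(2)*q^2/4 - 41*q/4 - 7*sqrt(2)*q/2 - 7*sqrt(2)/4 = (q + 1/2)*(q - 7*sqrt(2))*(sqrt(2)*q + 1/2)*(sqrt(2)*q + 1)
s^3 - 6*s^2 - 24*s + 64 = (s - 8)*(s - 2)*(s + 4)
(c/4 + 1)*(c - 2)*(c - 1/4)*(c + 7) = c^4/4 + 35*c^3/16 + 15*c^2/16 - 115*c/8 + 7/2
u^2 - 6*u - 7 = (u - 7)*(u + 1)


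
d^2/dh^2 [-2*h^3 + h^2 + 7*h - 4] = 2 - 12*h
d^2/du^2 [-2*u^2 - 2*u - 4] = -4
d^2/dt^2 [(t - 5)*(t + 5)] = 2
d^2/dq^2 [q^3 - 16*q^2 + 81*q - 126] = 6*q - 32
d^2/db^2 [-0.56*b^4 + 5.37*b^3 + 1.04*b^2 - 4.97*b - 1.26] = -6.72*b^2 + 32.22*b + 2.08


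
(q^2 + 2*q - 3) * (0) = 0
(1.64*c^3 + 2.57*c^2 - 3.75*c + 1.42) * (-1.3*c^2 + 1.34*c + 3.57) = -2.132*c^5 - 1.1434*c^4 + 14.1736*c^3 + 2.3039*c^2 - 11.4847*c + 5.0694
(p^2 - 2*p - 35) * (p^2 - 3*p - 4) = p^4 - 5*p^3 - 33*p^2 + 113*p + 140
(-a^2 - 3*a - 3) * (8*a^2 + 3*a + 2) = -8*a^4 - 27*a^3 - 35*a^2 - 15*a - 6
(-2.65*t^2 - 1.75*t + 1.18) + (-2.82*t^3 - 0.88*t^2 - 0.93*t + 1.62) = -2.82*t^3 - 3.53*t^2 - 2.68*t + 2.8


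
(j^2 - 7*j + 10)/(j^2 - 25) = (j - 2)/(j + 5)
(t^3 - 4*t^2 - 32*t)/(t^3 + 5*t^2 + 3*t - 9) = t*(t^2 - 4*t - 32)/(t^3 + 5*t^2 + 3*t - 9)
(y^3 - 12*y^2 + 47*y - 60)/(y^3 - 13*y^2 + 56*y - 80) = (y - 3)/(y - 4)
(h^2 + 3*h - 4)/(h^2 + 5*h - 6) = (h + 4)/(h + 6)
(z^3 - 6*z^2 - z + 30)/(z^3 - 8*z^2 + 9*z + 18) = (z^2 - 3*z - 10)/(z^2 - 5*z - 6)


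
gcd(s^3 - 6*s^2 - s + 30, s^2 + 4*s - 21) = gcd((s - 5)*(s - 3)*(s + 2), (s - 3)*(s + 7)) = s - 3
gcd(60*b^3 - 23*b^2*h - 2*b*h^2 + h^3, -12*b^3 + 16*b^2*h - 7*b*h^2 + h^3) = 3*b - h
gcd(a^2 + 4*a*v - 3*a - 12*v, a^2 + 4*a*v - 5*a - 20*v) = a + 4*v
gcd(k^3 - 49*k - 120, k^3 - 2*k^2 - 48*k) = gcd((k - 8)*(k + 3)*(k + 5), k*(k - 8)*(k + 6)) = k - 8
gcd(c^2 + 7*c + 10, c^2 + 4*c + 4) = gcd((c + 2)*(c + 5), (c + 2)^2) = c + 2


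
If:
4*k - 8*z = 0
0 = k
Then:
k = 0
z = 0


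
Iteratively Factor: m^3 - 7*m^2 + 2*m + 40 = (m - 5)*(m^2 - 2*m - 8) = (m - 5)*(m - 4)*(m + 2)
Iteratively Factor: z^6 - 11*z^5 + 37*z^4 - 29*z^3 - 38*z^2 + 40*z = (z - 1)*(z^5 - 10*z^4 + 27*z^3 - 2*z^2 - 40*z) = (z - 1)*(z + 1)*(z^4 - 11*z^3 + 38*z^2 - 40*z) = z*(z - 1)*(z + 1)*(z^3 - 11*z^2 + 38*z - 40) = z*(z - 4)*(z - 1)*(z + 1)*(z^2 - 7*z + 10) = z*(z - 5)*(z - 4)*(z - 1)*(z + 1)*(z - 2)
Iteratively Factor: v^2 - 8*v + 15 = (v - 5)*(v - 3)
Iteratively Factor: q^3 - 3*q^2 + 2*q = (q - 2)*(q^2 - q) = (q - 2)*(q - 1)*(q)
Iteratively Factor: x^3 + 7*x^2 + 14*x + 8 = (x + 4)*(x^2 + 3*x + 2) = (x + 1)*(x + 4)*(x + 2)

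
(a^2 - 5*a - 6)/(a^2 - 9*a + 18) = (a + 1)/(a - 3)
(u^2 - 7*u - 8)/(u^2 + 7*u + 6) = (u - 8)/(u + 6)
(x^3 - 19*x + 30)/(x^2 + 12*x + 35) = (x^2 - 5*x + 6)/(x + 7)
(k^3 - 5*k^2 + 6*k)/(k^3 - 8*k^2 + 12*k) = (k - 3)/(k - 6)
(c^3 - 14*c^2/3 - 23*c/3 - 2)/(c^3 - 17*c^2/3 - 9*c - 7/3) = (c - 6)/(c - 7)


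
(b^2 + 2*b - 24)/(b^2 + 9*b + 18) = (b - 4)/(b + 3)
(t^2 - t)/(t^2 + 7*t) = (t - 1)/(t + 7)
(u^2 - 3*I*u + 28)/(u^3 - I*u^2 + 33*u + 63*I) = (u + 4*I)/(u^2 + 6*I*u - 9)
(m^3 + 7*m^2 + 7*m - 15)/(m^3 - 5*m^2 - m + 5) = (m^2 + 8*m + 15)/(m^2 - 4*m - 5)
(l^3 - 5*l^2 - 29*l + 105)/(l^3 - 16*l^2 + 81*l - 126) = (l + 5)/(l - 6)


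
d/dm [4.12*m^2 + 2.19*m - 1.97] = 8.24*m + 2.19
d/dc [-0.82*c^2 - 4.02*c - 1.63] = -1.64*c - 4.02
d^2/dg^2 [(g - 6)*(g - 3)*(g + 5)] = 6*g - 8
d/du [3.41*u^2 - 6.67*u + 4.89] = 6.82*u - 6.67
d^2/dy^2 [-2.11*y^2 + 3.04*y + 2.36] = -4.22000000000000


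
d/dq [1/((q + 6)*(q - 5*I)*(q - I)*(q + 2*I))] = (-(q + 6)*(q - 5*I)*(q - I) - (q + 6)*(q - 5*I)*(q + 2*I) - (q + 6)*(q - I)*(q + 2*I) - (q - 5*I)*(q - I)*(q + 2*I))/((q + 6)^2*(q - 5*I)^2*(q - I)^2*(q + 2*I)^2)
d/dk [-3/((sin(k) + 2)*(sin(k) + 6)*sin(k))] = 3*(3*cos(k) + 16/tan(k) + 12*cos(k)/sin(k)^2)/((sin(k) + 2)^2*(sin(k) + 6)^2)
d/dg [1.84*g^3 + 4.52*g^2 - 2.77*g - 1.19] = 5.52*g^2 + 9.04*g - 2.77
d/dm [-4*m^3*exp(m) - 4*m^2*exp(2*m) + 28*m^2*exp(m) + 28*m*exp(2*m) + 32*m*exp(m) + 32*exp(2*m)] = 4*(-m^3 - 2*m^2*exp(m) + 4*m^2 + 12*m*exp(m) + 22*m + 23*exp(m) + 8)*exp(m)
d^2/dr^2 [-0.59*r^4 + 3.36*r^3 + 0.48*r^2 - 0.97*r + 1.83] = -7.08*r^2 + 20.16*r + 0.96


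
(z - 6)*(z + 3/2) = z^2 - 9*z/2 - 9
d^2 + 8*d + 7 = (d + 1)*(d + 7)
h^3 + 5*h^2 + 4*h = h*(h + 1)*(h + 4)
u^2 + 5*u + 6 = (u + 2)*(u + 3)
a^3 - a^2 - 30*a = a*(a - 6)*(a + 5)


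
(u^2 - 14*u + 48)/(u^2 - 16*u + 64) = (u - 6)/(u - 8)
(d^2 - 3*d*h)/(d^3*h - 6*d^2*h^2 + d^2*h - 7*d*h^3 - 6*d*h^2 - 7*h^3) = d*(-d + 3*h)/(h*(-d^3 + 6*d^2*h - d^2 + 7*d*h^2 + 6*d*h + 7*h^2))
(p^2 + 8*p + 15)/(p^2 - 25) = (p + 3)/(p - 5)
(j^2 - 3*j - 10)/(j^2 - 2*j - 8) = (j - 5)/(j - 4)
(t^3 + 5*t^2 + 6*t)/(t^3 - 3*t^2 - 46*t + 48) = t*(t^2 + 5*t + 6)/(t^3 - 3*t^2 - 46*t + 48)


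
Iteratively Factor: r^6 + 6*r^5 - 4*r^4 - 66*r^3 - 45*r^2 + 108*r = (r - 3)*(r^5 + 9*r^4 + 23*r^3 + 3*r^2 - 36*r) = (r - 3)*(r + 3)*(r^4 + 6*r^3 + 5*r^2 - 12*r) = (r - 3)*(r + 3)^2*(r^3 + 3*r^2 - 4*r) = r*(r - 3)*(r + 3)^2*(r^2 + 3*r - 4) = r*(r - 3)*(r - 1)*(r + 3)^2*(r + 4)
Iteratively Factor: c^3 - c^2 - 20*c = (c - 5)*(c^2 + 4*c) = (c - 5)*(c + 4)*(c)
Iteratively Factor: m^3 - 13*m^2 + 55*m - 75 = (m - 5)*(m^2 - 8*m + 15) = (m - 5)^2*(m - 3)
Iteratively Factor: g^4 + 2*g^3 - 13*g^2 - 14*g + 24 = (g - 1)*(g^3 + 3*g^2 - 10*g - 24) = (g - 3)*(g - 1)*(g^2 + 6*g + 8) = (g - 3)*(g - 1)*(g + 2)*(g + 4)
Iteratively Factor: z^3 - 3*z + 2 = (z - 1)*(z^2 + z - 2) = (z - 1)*(z + 2)*(z - 1)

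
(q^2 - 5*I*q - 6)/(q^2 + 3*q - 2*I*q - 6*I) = (q - 3*I)/(q + 3)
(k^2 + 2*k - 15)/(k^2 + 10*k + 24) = (k^2 + 2*k - 15)/(k^2 + 10*k + 24)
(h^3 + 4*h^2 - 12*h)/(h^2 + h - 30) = h*(h - 2)/(h - 5)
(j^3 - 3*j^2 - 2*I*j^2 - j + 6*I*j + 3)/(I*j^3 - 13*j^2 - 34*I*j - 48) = (-I*j^2 + j*(-1 + 3*I) + 3)/(j^2 + 14*I*j - 48)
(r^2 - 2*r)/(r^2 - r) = (r - 2)/(r - 1)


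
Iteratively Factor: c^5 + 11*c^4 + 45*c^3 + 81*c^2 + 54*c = (c + 3)*(c^4 + 8*c^3 + 21*c^2 + 18*c) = (c + 3)^2*(c^3 + 5*c^2 + 6*c) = c*(c + 3)^2*(c^2 + 5*c + 6) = c*(c + 3)^3*(c + 2)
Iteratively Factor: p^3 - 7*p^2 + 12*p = (p - 4)*(p^2 - 3*p) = (p - 4)*(p - 3)*(p)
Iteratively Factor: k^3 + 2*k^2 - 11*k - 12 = (k + 1)*(k^2 + k - 12) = (k + 1)*(k + 4)*(k - 3)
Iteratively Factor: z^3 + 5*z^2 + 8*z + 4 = (z + 1)*(z^2 + 4*z + 4) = (z + 1)*(z + 2)*(z + 2)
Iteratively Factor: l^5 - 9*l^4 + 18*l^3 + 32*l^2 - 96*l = (l)*(l^4 - 9*l^3 + 18*l^2 + 32*l - 96) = l*(l + 2)*(l^3 - 11*l^2 + 40*l - 48) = l*(l - 4)*(l + 2)*(l^2 - 7*l + 12) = l*(l - 4)*(l - 3)*(l + 2)*(l - 4)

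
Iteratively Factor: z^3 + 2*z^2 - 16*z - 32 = (z + 4)*(z^2 - 2*z - 8) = (z + 2)*(z + 4)*(z - 4)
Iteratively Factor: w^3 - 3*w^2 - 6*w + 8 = (w + 2)*(w^2 - 5*w + 4) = (w - 1)*(w + 2)*(w - 4)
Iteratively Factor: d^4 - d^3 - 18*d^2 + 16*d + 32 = (d - 2)*(d^3 + d^2 - 16*d - 16) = (d - 4)*(d - 2)*(d^2 + 5*d + 4) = (d - 4)*(d - 2)*(d + 4)*(d + 1)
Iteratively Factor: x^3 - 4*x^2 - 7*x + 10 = (x - 5)*(x^2 + x - 2) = (x - 5)*(x - 1)*(x + 2)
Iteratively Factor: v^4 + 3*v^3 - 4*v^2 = (v)*(v^3 + 3*v^2 - 4*v) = v^2*(v^2 + 3*v - 4) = v^2*(v - 1)*(v + 4)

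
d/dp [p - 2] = 1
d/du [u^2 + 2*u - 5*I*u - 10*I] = 2*u + 2 - 5*I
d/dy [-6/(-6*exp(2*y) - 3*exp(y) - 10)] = (-72*exp(y) - 18)*exp(y)/(6*exp(2*y) + 3*exp(y) + 10)^2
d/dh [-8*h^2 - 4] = -16*h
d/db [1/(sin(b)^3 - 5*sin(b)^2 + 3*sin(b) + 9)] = (1 - 3*sin(b))*cos(b)/((sin(b) - 3)^3*(sin(b) + 1)^2)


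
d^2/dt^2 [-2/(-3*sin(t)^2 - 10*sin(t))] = 4*(-18*sin(t) - 45 - 23/sin(t) + 90/sin(t)^2 + 100/sin(t)^3)/(3*sin(t) + 10)^3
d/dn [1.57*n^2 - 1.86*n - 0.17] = 3.14*n - 1.86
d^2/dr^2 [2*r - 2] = 0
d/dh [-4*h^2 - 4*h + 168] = -8*h - 4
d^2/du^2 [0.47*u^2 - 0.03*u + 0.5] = 0.940000000000000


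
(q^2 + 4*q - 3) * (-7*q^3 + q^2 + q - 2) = -7*q^5 - 27*q^4 + 26*q^3 - q^2 - 11*q + 6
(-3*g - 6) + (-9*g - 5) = -12*g - 11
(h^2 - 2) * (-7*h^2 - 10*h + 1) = -7*h^4 - 10*h^3 + 15*h^2 + 20*h - 2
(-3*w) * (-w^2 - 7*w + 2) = 3*w^3 + 21*w^2 - 6*w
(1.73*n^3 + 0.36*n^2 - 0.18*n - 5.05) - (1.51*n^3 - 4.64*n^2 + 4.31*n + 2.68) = 0.22*n^3 + 5.0*n^2 - 4.49*n - 7.73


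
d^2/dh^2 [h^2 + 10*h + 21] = 2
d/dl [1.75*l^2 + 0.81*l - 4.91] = 3.5*l + 0.81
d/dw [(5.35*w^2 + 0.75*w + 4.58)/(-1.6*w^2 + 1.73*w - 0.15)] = (10.4555*w^2 + 13.051*w - 8.0359)/(2.56*w^4 - 5.536*w^3 + 3.4729*w^2 - 0.519*w + 0.0225)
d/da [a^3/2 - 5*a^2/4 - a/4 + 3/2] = 3*a^2/2 - 5*a/2 - 1/4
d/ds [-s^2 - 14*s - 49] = -2*s - 14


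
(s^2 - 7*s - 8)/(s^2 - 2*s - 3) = (s - 8)/(s - 3)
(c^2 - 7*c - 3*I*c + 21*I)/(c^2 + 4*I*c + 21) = (c - 7)/(c + 7*I)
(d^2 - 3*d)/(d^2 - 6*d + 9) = d/(d - 3)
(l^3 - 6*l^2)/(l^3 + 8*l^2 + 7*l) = l*(l - 6)/(l^2 + 8*l + 7)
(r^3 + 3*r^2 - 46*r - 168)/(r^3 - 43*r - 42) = (r + 4)/(r + 1)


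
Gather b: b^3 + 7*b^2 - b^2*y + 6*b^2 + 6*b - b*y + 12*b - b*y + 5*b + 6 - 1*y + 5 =b^3 + b^2*(13 - y) + b*(23 - 2*y) - y + 11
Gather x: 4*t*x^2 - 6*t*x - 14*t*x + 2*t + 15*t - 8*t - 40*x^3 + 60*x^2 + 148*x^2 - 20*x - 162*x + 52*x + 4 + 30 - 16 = 9*t - 40*x^3 + x^2*(4*t + 208) + x*(-20*t - 130) + 18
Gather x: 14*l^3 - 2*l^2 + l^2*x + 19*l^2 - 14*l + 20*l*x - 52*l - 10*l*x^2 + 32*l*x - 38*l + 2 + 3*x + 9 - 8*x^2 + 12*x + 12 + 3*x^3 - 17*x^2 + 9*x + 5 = 14*l^3 + 17*l^2 - 104*l + 3*x^3 + x^2*(-10*l - 25) + x*(l^2 + 52*l + 24) + 28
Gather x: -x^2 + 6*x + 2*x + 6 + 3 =-x^2 + 8*x + 9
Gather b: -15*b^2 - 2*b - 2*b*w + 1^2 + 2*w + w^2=-15*b^2 + b*(-2*w - 2) + w^2 + 2*w + 1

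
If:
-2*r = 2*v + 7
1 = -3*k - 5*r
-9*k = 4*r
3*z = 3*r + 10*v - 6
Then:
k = 4/33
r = -3/11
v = -71/22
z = -430/33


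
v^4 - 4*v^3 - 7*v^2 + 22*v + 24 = (v - 4)*(v - 3)*(v + 1)*(v + 2)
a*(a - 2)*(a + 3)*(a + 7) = a^4 + 8*a^3 + a^2 - 42*a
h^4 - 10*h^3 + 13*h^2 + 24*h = h*(h - 8)*(h - 3)*(h + 1)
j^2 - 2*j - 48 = (j - 8)*(j + 6)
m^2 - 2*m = m*(m - 2)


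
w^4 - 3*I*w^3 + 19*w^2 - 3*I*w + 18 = (w - 6*I)*(w - I)*(w + I)*(w + 3*I)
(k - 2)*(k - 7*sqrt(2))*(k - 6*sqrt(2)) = k^3 - 13*sqrt(2)*k^2 - 2*k^2 + 26*sqrt(2)*k + 84*k - 168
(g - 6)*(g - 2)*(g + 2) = g^3 - 6*g^2 - 4*g + 24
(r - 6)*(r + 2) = r^2 - 4*r - 12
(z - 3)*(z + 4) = z^2 + z - 12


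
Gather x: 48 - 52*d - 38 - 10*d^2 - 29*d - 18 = -10*d^2 - 81*d - 8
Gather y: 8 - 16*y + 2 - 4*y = 10 - 20*y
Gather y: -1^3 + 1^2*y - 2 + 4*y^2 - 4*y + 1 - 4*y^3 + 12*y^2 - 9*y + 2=-4*y^3 + 16*y^2 - 12*y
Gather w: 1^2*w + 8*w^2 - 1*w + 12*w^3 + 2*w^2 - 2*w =12*w^3 + 10*w^2 - 2*w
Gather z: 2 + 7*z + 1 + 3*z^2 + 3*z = 3*z^2 + 10*z + 3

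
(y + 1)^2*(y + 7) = y^3 + 9*y^2 + 15*y + 7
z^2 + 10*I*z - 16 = (z + 2*I)*(z + 8*I)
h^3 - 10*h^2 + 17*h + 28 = (h - 7)*(h - 4)*(h + 1)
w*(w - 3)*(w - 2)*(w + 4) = w^4 - w^3 - 14*w^2 + 24*w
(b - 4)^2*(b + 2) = b^3 - 6*b^2 + 32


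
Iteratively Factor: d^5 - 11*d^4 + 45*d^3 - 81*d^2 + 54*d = (d - 3)*(d^4 - 8*d^3 + 21*d^2 - 18*d) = (d - 3)^2*(d^3 - 5*d^2 + 6*d) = (d - 3)^2*(d - 2)*(d^2 - 3*d) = d*(d - 3)^2*(d - 2)*(d - 3)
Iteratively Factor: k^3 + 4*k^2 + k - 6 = (k + 2)*(k^2 + 2*k - 3) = (k + 2)*(k + 3)*(k - 1)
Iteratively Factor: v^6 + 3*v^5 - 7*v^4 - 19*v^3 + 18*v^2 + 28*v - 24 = (v + 2)*(v^5 + v^4 - 9*v^3 - v^2 + 20*v - 12) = (v - 1)*(v + 2)*(v^4 + 2*v^3 - 7*v^2 - 8*v + 12) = (v - 1)*(v + 2)^2*(v^3 - 7*v + 6) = (v - 1)*(v + 2)^2*(v + 3)*(v^2 - 3*v + 2) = (v - 2)*(v - 1)*(v + 2)^2*(v + 3)*(v - 1)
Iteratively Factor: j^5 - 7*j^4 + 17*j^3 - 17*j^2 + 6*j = (j - 1)*(j^4 - 6*j^3 + 11*j^2 - 6*j) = (j - 1)^2*(j^3 - 5*j^2 + 6*j) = j*(j - 1)^2*(j^2 - 5*j + 6) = j*(j - 2)*(j - 1)^2*(j - 3)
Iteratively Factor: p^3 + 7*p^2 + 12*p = (p)*(p^2 + 7*p + 12) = p*(p + 4)*(p + 3)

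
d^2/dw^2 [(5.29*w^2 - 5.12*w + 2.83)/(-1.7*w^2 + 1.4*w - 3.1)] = (4.41320000000002*w^3 + 118.1976*w^2 - 121.482*w - 38.4976)/(4.913*w^6 - 12.138*w^5 + 36.873*w^4 - 47.012*w^3 + 67.239*w^2 - 40.362*w + 29.791)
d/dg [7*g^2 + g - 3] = 14*g + 1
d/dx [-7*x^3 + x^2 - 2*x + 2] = -21*x^2 + 2*x - 2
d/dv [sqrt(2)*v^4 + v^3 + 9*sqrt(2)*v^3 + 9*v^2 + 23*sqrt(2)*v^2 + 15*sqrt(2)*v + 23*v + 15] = 4*sqrt(2)*v^3 + 3*v^2 + 27*sqrt(2)*v^2 + 18*v + 46*sqrt(2)*v + 15*sqrt(2) + 23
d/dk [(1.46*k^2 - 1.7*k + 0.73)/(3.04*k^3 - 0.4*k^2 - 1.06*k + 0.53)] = (-4.4384*k^4 + 10.336*k^3 - 8.8852*k^2 + 2.1316*k - 0.1272)/(9.2416*k^6 - 2.432*k^5 - 6.2848*k^4 + 4.0704*k^3 + 0.6996*k^2 - 1.1236*k + 0.2809)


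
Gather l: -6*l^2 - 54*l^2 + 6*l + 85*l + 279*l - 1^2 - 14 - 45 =-60*l^2 + 370*l - 60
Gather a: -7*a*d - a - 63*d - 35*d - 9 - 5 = a*(-7*d - 1) - 98*d - 14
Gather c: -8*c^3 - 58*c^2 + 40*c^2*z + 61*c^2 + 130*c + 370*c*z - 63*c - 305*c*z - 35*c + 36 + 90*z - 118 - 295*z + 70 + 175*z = -8*c^3 + c^2*(40*z + 3) + c*(65*z + 32) - 30*z - 12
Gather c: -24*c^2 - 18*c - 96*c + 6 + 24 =-24*c^2 - 114*c + 30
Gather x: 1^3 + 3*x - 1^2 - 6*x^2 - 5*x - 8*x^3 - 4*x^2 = -8*x^3 - 10*x^2 - 2*x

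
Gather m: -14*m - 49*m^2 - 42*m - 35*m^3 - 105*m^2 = -35*m^3 - 154*m^2 - 56*m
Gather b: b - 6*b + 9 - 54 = -5*b - 45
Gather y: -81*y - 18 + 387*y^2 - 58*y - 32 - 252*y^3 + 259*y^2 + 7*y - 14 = -252*y^3 + 646*y^2 - 132*y - 64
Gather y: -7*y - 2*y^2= -2*y^2 - 7*y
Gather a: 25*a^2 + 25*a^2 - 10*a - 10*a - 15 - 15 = 50*a^2 - 20*a - 30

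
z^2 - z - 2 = (z - 2)*(z + 1)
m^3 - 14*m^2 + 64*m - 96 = (m - 6)*(m - 4)^2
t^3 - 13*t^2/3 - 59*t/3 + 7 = (t - 7)*(t - 1/3)*(t + 3)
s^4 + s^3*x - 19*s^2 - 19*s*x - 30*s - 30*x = (s - 5)*(s + 2)*(s + 3)*(s + x)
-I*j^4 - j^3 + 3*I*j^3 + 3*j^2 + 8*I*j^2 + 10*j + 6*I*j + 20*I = (j - 5)*(j + 2)*(j - 2*I)*(-I*j + 1)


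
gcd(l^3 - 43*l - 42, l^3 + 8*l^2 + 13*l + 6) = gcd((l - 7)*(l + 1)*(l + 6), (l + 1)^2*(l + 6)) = l^2 + 7*l + 6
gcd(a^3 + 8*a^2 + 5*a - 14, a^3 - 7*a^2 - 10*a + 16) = a^2 + a - 2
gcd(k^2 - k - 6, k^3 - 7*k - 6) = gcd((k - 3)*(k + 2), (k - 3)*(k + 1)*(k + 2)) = k^2 - k - 6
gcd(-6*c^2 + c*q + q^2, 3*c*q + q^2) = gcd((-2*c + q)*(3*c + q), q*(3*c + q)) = 3*c + q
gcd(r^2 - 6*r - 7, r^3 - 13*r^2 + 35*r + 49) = r^2 - 6*r - 7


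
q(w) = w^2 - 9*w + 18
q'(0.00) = -9.00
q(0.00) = 18.00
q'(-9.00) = -27.00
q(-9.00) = 180.00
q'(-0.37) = -9.74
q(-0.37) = 21.47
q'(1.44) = -6.12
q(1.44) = 7.11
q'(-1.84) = -12.68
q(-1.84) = 37.95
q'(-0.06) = -9.12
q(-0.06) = 18.54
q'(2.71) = -3.58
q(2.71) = 0.95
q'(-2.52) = -14.04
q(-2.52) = 47.03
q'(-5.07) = -19.14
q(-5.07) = 89.33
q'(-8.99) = -26.98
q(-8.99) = 179.73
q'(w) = 2*w - 9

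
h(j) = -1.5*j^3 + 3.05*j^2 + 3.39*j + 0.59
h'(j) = -4.5*j^2 + 6.1*j + 3.39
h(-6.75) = 577.99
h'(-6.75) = -242.82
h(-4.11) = 142.32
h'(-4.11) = -97.70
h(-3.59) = 97.13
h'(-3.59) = -76.51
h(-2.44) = 32.27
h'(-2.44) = -38.29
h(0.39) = 2.29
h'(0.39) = 5.08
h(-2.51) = 35.02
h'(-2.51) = -40.27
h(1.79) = 7.83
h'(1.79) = -0.11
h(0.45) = 2.60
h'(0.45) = 5.22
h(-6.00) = 414.05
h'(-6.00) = -195.21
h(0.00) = 0.59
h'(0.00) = 3.39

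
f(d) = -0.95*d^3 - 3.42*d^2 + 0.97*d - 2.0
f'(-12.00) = -327.35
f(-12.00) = 1135.48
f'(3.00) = -45.20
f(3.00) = -55.52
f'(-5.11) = -38.50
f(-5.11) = 30.50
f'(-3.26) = -7.02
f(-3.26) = -8.59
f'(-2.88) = -2.97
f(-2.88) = -10.47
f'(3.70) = -63.35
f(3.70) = -93.35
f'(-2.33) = 1.43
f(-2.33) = -10.81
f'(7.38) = -204.73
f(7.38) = -562.96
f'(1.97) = -23.57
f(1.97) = -20.62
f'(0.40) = -2.22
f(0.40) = -2.22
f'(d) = -2.85*d^2 - 6.84*d + 0.97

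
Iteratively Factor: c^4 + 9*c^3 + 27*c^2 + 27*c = (c + 3)*(c^3 + 6*c^2 + 9*c) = (c + 3)^2*(c^2 + 3*c) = c*(c + 3)^2*(c + 3)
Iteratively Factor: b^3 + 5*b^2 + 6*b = (b)*(b^2 + 5*b + 6) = b*(b + 2)*(b + 3)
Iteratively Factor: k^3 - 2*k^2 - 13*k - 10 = (k + 1)*(k^2 - 3*k - 10) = (k + 1)*(k + 2)*(k - 5)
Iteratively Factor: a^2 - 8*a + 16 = (a - 4)*(a - 4)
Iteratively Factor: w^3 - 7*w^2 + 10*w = (w)*(w^2 - 7*w + 10) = w*(w - 5)*(w - 2)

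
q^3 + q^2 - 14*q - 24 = (q - 4)*(q + 2)*(q + 3)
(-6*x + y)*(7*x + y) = -42*x^2 + x*y + y^2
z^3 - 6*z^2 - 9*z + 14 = (z - 7)*(z - 1)*(z + 2)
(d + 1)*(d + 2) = d^2 + 3*d + 2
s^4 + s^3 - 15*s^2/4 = s^2*(s - 3/2)*(s + 5/2)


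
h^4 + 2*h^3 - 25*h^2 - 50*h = h*(h - 5)*(h + 2)*(h + 5)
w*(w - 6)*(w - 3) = w^3 - 9*w^2 + 18*w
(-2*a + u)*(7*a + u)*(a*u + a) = -14*a^3*u - 14*a^3 + 5*a^2*u^2 + 5*a^2*u + a*u^3 + a*u^2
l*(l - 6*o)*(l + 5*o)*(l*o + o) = l^4*o - l^3*o^2 + l^3*o - 30*l^2*o^3 - l^2*o^2 - 30*l*o^3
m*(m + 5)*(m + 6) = m^3 + 11*m^2 + 30*m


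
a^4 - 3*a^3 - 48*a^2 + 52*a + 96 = (a - 8)*(a - 2)*(a + 1)*(a + 6)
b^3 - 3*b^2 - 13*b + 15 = (b - 5)*(b - 1)*(b + 3)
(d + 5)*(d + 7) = d^2 + 12*d + 35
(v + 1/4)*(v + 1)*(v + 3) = v^3 + 17*v^2/4 + 4*v + 3/4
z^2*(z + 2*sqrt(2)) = z^3 + 2*sqrt(2)*z^2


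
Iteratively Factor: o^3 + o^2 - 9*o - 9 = (o - 3)*(o^2 + 4*o + 3) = (o - 3)*(o + 3)*(o + 1)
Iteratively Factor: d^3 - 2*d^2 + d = (d)*(d^2 - 2*d + 1) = d*(d - 1)*(d - 1)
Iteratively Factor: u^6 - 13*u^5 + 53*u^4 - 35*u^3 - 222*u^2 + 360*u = (u - 3)*(u^5 - 10*u^4 + 23*u^3 + 34*u^2 - 120*u) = (u - 4)*(u - 3)*(u^4 - 6*u^3 - u^2 + 30*u) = u*(u - 4)*(u - 3)*(u^3 - 6*u^2 - u + 30) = u*(u - 4)*(u - 3)^2*(u^2 - 3*u - 10) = u*(u - 5)*(u - 4)*(u - 3)^2*(u + 2)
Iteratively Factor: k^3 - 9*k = (k - 3)*(k^2 + 3*k) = k*(k - 3)*(k + 3)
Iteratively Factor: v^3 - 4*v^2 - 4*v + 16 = (v - 4)*(v^2 - 4) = (v - 4)*(v + 2)*(v - 2)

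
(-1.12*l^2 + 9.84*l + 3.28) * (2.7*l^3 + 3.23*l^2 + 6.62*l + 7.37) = -3.024*l^5 + 22.9504*l^4 + 33.2248*l^3 + 67.4808*l^2 + 94.2344*l + 24.1736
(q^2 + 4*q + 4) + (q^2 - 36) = 2*q^2 + 4*q - 32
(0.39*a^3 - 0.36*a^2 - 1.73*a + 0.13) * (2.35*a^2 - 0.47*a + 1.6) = 0.9165*a^5 - 1.0293*a^4 - 3.2723*a^3 + 0.5426*a^2 - 2.8291*a + 0.208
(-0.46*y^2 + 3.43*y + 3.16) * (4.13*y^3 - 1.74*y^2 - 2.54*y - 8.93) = -1.8998*y^5 + 14.9663*y^4 + 8.251*y^3 - 10.1028*y^2 - 38.6563*y - 28.2188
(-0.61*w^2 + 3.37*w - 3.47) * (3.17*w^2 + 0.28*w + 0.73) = -1.9337*w^4 + 10.5121*w^3 - 10.5016*w^2 + 1.4885*w - 2.5331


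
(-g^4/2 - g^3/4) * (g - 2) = -g^5/2 + 3*g^4/4 + g^3/2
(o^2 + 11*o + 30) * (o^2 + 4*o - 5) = o^4 + 15*o^3 + 69*o^2 + 65*o - 150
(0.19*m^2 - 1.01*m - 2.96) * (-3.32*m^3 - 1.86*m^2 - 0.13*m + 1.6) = -0.6308*m^5 + 2.9998*m^4 + 11.6811*m^3 + 5.9409*m^2 - 1.2312*m - 4.736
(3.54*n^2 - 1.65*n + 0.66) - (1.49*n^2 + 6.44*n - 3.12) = 2.05*n^2 - 8.09*n + 3.78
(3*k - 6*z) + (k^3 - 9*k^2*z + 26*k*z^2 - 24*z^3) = k^3 - 9*k^2*z + 26*k*z^2 + 3*k - 24*z^3 - 6*z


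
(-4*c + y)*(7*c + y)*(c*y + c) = -28*c^3*y - 28*c^3 + 3*c^2*y^2 + 3*c^2*y + c*y^3 + c*y^2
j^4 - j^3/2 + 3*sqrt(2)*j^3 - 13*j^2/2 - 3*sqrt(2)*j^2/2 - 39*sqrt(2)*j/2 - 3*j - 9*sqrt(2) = (j - 3)*(j + 1/2)*(j + 2)*(j + 3*sqrt(2))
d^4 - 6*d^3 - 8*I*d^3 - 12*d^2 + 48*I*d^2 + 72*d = d*(d - 6)*(d - 6*I)*(d - 2*I)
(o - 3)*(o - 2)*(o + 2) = o^3 - 3*o^2 - 4*o + 12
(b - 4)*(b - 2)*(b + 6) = b^3 - 28*b + 48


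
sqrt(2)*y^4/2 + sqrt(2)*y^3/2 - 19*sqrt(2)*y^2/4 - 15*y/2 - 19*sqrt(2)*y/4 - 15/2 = (y + 1)*(y - 5*sqrt(2)/2)*(y + 3*sqrt(2)/2)*(sqrt(2)*y/2 + 1)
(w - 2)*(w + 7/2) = w^2 + 3*w/2 - 7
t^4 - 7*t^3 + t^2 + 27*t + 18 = (t - 6)*(t - 3)*(t + 1)^2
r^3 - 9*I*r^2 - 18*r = r*(r - 6*I)*(r - 3*I)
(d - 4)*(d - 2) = d^2 - 6*d + 8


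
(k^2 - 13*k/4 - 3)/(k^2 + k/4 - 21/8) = 2*(4*k^2 - 13*k - 12)/(8*k^2 + 2*k - 21)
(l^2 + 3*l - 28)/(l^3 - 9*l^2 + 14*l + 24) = (l + 7)/(l^2 - 5*l - 6)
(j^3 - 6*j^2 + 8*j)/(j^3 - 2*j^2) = (j - 4)/j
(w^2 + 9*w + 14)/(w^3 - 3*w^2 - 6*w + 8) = (w + 7)/(w^2 - 5*w + 4)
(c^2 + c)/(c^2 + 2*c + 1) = c/(c + 1)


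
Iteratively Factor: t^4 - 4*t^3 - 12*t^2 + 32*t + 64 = (t + 2)*(t^3 - 6*t^2 + 32) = (t + 2)^2*(t^2 - 8*t + 16) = (t - 4)*(t + 2)^2*(t - 4)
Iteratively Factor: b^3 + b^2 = (b)*(b^2 + b) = b^2*(b + 1)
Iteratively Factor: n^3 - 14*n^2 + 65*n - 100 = (n - 4)*(n^2 - 10*n + 25) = (n - 5)*(n - 4)*(n - 5)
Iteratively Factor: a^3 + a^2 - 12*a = (a)*(a^2 + a - 12) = a*(a - 3)*(a + 4)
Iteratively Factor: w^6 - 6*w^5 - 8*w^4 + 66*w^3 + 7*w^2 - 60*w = (w - 5)*(w^5 - w^4 - 13*w^3 + w^2 + 12*w) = w*(w - 5)*(w^4 - w^3 - 13*w^2 + w + 12) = w*(w - 5)*(w - 1)*(w^3 - 13*w - 12) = w*(w - 5)*(w - 1)*(w + 1)*(w^2 - w - 12) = w*(w - 5)*(w - 1)*(w + 1)*(w + 3)*(w - 4)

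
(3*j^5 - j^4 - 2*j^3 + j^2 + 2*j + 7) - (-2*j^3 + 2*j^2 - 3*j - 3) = 3*j^5 - j^4 - j^2 + 5*j + 10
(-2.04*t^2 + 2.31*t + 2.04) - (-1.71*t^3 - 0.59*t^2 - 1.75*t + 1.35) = 1.71*t^3 - 1.45*t^2 + 4.06*t + 0.69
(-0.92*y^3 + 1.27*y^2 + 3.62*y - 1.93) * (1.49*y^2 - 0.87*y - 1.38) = -1.3708*y^5 + 2.6927*y^4 + 5.5585*y^3 - 7.7777*y^2 - 3.3165*y + 2.6634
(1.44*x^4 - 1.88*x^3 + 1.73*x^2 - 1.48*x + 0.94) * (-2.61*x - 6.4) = -3.7584*x^5 - 4.3092*x^4 + 7.5167*x^3 - 7.2092*x^2 + 7.0186*x - 6.016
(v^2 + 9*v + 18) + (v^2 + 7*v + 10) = 2*v^2 + 16*v + 28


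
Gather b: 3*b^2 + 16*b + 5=3*b^2 + 16*b + 5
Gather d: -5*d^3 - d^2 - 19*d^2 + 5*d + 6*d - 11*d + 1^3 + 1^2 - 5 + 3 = -5*d^3 - 20*d^2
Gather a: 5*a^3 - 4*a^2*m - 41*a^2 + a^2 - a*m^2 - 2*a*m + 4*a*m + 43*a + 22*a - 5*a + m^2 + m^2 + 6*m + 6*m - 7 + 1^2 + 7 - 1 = 5*a^3 + a^2*(-4*m - 40) + a*(-m^2 + 2*m + 60) + 2*m^2 + 12*m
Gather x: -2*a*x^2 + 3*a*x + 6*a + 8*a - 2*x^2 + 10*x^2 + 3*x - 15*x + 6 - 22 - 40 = 14*a + x^2*(8 - 2*a) + x*(3*a - 12) - 56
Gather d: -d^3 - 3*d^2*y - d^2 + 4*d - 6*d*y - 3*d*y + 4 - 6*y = -d^3 + d^2*(-3*y - 1) + d*(4 - 9*y) - 6*y + 4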